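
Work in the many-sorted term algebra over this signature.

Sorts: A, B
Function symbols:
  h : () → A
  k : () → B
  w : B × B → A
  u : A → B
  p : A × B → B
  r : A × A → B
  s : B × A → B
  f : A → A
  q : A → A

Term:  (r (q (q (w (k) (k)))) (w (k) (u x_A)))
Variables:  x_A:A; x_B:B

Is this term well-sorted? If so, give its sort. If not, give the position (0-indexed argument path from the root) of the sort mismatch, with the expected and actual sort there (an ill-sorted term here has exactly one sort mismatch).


well-sorted; sort = B

        (k) : B
        (k) : B
      (w (k) (k)) : A
    (q (w (k) (k))) : A
  (q (q (w (k) (k)))) : A
    (k) : B
      x_A : A
    (u x_A) : B
  (w (k) (u x_A)) : A
(r (q (q (w (k) (k)))) (w (k) (u x_A))) : B


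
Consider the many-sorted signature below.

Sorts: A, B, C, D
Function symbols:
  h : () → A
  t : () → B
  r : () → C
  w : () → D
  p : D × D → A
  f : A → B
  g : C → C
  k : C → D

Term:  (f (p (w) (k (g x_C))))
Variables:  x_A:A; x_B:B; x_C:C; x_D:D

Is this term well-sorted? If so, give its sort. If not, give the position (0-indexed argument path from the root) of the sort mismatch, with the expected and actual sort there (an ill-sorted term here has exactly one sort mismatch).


well-sorted; sort = B

    (w) : D
        x_C : C
      (g x_C) : C
    (k (g x_C)) : D
  (p (w) (k (g x_C))) : A
(f (p (w) (k (g x_C)))) : B


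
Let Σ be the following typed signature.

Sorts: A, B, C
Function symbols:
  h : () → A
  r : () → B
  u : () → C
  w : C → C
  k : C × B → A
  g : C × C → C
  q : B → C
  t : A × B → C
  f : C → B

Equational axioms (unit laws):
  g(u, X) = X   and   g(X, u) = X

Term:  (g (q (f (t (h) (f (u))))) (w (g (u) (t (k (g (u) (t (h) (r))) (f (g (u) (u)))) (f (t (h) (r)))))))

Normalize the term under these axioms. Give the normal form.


normal form = (g (q (f (t (h) (f (u))))) (w (t (k (t (h) (r)) (f (u))) (f (t (h) (r))))))

1. (g (q (f (t (h) (f (u))))) (w (g (u) (t (k (g (u) (t (h) (r))) (f (g (u) (u)))) (f (t (h) (r)))))))  →  (g (q (f (t (h) (f (u))))) (w (t (k (g (u) (t (h) (r))) (f (g (u) (u)))) (f (t (h) (r))))))
2. (g (q (f (t (h) (f (u))))) (w (t (k (g (u) (t (h) (r))) (f (g (u) (u)))) (f (t (h) (r))))))  →  (g (q (f (t (h) (f (u))))) (w (t (k (t (h) (r)) (f (g (u) (u)))) (f (t (h) (r))))))
3. (g (q (f (t (h) (f (u))))) (w (t (k (t (h) (r)) (f (g (u) (u)))) (f (t (h) (r))))))  →  (g (q (f (t (h) (f (u))))) (w (t (k (t (h) (r)) (f (u))) (f (t (h) (r))))))


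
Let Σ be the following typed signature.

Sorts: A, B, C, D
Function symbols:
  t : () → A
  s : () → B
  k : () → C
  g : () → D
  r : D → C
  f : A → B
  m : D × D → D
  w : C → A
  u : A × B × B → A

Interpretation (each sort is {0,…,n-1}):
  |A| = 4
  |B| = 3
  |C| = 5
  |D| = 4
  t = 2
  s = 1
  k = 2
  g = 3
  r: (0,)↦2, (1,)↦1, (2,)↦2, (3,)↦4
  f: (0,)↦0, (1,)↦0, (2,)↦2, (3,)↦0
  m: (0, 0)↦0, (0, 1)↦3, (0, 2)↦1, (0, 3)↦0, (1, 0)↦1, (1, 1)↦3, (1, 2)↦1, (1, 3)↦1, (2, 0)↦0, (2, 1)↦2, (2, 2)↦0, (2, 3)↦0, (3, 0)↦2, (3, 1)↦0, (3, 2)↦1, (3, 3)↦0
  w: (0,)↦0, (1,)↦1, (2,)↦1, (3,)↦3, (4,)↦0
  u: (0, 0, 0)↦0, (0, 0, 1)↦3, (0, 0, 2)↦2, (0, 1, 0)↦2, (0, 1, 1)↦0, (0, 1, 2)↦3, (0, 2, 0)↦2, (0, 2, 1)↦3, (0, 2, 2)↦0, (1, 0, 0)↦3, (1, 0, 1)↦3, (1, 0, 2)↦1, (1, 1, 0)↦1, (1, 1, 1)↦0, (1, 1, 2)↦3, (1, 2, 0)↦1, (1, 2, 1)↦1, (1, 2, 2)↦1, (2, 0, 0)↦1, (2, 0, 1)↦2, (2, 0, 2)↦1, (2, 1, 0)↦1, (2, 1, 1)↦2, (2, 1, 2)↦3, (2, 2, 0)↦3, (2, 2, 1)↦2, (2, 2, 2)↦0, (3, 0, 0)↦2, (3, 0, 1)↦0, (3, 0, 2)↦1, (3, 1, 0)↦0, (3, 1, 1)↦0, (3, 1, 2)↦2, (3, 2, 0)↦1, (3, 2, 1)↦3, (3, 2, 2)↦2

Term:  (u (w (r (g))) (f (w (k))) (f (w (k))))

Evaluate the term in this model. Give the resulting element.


  g = 3
  (r (g)) = r(3,) = 4
  (w (r (g))) = w(4,) = 0
  k = 2
  (w (k)) = w(2,) = 1
  (f (w (k))) = f(1,) = 0
  k = 2
  (w (k)) = w(2,) = 1
  (f (w (k))) = f(1,) = 0
  (u (w (r (g))) (f (w (k))) (f (w (k)))) = u(0, 0, 0) = 0

value = 0


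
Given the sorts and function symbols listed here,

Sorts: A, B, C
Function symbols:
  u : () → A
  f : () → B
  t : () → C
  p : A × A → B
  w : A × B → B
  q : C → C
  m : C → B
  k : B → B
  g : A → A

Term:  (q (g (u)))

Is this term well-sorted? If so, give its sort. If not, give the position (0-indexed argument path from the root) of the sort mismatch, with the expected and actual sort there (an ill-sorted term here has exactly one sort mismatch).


ill-sorted at position [0]: expected C, got A

    (u) : A
  (g (u)) : A
(q (g (u))) : ✗ arg 0 at [0] has sort A, expected C


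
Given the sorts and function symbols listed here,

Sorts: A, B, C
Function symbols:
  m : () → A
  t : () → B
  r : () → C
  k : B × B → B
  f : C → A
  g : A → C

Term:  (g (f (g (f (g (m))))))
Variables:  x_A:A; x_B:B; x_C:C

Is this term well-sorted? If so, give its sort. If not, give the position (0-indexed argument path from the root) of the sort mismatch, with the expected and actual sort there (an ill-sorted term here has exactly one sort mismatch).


          (m) : A
        (g (m)) : C
      (f (g (m))) : A
    (g (f (g (m)))) : C
  (f (g (f (g (m))))) : A
(g (f (g (f (g (m)))))) : C

well-sorted; sort = C


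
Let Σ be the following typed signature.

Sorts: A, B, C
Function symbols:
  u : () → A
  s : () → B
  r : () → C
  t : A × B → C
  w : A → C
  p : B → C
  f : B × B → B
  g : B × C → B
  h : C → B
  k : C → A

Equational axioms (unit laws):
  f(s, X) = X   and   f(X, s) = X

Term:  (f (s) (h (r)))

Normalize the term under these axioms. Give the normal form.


1. (f (s) (h (r)))  →  (h (r))

normal form = (h (r))


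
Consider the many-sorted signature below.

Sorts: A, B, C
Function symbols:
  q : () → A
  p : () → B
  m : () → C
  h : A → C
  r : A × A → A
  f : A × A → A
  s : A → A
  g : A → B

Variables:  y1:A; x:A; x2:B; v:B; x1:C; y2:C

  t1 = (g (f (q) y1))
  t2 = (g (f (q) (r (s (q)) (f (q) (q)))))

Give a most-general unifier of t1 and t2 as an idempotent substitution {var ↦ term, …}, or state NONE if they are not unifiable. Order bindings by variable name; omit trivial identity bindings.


{y1 ↦ (r (s (q)) (f (q) (q)))}


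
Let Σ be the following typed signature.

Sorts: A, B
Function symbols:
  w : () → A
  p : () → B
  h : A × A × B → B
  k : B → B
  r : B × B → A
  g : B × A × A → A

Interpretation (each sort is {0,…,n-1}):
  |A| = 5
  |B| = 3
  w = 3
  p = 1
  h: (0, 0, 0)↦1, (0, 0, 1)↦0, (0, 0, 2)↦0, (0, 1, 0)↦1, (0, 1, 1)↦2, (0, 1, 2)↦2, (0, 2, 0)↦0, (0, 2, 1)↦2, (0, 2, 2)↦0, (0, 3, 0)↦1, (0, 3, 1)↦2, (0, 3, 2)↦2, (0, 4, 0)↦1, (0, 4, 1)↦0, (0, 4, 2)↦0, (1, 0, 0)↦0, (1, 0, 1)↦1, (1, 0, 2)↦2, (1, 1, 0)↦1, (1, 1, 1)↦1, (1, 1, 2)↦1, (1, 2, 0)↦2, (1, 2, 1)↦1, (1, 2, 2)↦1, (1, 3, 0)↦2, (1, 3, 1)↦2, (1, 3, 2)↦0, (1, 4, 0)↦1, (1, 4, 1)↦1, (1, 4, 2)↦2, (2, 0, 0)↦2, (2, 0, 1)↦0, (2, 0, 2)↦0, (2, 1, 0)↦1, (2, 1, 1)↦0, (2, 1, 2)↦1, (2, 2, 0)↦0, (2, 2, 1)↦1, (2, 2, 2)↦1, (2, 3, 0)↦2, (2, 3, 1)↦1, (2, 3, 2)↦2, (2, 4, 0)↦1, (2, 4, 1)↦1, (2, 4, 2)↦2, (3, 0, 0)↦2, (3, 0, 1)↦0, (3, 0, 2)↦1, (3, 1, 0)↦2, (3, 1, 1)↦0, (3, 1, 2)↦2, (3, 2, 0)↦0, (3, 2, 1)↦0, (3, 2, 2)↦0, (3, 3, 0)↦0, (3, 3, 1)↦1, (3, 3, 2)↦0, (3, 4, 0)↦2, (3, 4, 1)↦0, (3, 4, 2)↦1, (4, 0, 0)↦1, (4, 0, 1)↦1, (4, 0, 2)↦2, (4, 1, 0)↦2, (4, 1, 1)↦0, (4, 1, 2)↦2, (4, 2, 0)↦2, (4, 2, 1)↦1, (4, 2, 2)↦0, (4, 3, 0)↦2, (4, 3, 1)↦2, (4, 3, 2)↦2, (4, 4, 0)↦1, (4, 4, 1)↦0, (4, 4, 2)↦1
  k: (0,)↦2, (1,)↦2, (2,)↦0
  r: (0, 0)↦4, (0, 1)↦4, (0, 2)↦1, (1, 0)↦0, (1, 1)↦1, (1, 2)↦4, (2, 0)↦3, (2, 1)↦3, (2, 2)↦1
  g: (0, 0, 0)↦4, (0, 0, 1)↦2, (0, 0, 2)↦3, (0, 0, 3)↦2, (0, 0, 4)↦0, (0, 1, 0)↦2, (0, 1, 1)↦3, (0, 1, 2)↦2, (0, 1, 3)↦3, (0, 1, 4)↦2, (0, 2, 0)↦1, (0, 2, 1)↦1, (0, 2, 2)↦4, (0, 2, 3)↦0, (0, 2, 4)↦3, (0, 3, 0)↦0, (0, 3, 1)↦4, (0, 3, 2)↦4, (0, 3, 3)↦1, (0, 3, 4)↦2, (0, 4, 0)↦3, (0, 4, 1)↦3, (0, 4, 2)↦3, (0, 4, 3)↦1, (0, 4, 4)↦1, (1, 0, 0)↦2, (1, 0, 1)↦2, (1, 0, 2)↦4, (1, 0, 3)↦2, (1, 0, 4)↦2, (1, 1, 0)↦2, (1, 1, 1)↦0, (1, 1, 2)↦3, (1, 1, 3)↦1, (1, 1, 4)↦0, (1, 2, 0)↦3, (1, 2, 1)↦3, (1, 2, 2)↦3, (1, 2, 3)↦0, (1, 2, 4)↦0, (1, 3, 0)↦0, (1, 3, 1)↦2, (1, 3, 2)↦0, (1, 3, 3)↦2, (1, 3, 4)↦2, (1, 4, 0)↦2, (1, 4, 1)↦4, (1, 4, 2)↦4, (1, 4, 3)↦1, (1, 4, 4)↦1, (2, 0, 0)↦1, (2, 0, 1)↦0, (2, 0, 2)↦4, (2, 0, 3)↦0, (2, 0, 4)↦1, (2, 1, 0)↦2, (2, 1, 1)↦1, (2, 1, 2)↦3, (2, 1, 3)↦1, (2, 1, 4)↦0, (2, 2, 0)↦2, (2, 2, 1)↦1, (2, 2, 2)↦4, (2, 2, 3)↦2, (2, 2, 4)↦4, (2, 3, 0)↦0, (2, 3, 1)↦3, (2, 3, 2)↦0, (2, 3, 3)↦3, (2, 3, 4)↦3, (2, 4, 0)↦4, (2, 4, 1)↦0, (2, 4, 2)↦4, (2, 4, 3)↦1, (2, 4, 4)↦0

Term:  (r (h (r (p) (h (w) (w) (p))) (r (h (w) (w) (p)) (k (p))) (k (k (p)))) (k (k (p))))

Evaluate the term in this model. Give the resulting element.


  p = 1
  w = 3
  w = 3
  p = 1
  (h (w) (w) (p)) = h(3, 3, 1) = 1
  (r (p) (h (w) (w) (p))) = r(1, 1) = 1
  w = 3
  w = 3
  p = 1
  (h (w) (w) (p)) = h(3, 3, 1) = 1
  p = 1
  (k (p)) = k(1,) = 2
  (r (h (w) (w) (p)) (k (p))) = r(1, 2) = 4
  p = 1
  (k (p)) = k(1,) = 2
  (k (k (p))) = k(2,) = 0
  (h (r (p) (h (w) (w) (p))) (r (h (w) (w) (p)) (k (p))) (k (k (p)))) = h(1, 4, 0) = 1
  p = 1
  (k (p)) = k(1,) = 2
  (k (k (p))) = k(2,) = 0
  (r (h (r (p) (h (w) (w) (p))) (r (h (w) (w) (p)) (k (p))) (k (k (p)))) (k (k (p)))) = r(1, 0) = 0

value = 0


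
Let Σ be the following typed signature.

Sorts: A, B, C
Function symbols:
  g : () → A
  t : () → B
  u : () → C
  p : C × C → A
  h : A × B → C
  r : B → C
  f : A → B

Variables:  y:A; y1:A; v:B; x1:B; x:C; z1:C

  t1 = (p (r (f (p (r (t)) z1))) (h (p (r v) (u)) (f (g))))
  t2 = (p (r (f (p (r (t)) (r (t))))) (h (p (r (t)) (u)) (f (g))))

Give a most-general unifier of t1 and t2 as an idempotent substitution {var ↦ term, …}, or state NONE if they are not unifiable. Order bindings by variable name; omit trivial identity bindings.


{v ↦ (t), z1 ↦ (r (t))}


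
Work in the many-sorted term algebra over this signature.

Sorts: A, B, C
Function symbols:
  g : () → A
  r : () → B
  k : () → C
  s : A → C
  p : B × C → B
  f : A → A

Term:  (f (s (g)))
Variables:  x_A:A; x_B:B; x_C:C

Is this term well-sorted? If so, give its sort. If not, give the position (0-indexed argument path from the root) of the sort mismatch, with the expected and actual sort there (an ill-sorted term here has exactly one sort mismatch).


    (g) : A
  (s (g)) : C
(f (s (g))) : ✗ arg 0 at [0] has sort C, expected A

ill-sorted at position [0]: expected A, got C


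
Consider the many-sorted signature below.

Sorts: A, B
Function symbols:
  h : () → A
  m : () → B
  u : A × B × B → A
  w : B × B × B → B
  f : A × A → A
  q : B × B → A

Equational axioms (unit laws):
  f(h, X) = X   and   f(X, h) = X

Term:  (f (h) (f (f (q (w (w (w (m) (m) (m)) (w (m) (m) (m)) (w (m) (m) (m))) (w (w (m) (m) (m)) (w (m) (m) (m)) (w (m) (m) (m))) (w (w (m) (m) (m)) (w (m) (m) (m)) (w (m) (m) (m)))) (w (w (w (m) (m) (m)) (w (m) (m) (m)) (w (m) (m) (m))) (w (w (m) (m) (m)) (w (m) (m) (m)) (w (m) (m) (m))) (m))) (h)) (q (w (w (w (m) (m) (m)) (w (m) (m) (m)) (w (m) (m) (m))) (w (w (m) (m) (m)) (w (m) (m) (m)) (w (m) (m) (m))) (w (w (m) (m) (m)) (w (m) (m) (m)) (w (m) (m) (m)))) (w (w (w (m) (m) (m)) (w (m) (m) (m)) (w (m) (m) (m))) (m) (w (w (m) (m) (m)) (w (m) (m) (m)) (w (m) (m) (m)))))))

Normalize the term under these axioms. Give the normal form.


1. (f (h) (f (f (q (w (w (w (m) (m) (m)) (w (m) (m) (m)) (w (m) (m) (m))) (w (w (m) (m) (m)) (w (m) (m) (m)) (w (m) (m) (m))) (w (w (m) (m) (m)) (w (m) (m) (m)) (w (m) (m) (m)))) (w (w (w (m) (m) (m)) (w (m) (m) (m)) (w (m) (m) (m))) (w (w (m) (m) (m)) (w (m) (m) (m)) (w (m) (m) (m))) (m))) (h)) (q (w (w (w (m) (m) (m)) (w (m) (m) (m)) (w (m) (m) (m))) (w (w (m) (m) (m)) (w (m) (m) (m)) (w (m) (m) (m))) (w (w (m) (m) (m)) (w (m) (m) (m)) (w (m) (m) (m)))) (w (w (w (m) (m) (m)) (w (m) (m) (m)) (w (m) (m) (m))) (m) (w (w (m) (m) (m)) (w (m) (m) (m)) (w (m) (m) (m)))))))  →  (f (f (q (w (w (w (m) (m) (m)) (w (m) (m) (m)) (w (m) (m) (m))) (w (w (m) (m) (m)) (w (m) (m) (m)) (w (m) (m) (m))) (w (w (m) (m) (m)) (w (m) (m) (m)) (w (m) (m) (m)))) (w (w (w (m) (m) (m)) (w (m) (m) (m)) (w (m) (m) (m))) (w (w (m) (m) (m)) (w (m) (m) (m)) (w (m) (m) (m))) (m))) (h)) (q (w (w (w (m) (m) (m)) (w (m) (m) (m)) (w (m) (m) (m))) (w (w (m) (m) (m)) (w (m) (m) (m)) (w (m) (m) (m))) (w (w (m) (m) (m)) (w (m) (m) (m)) (w (m) (m) (m)))) (w (w (w (m) (m) (m)) (w (m) (m) (m)) (w (m) (m) (m))) (m) (w (w (m) (m) (m)) (w (m) (m) (m)) (w (m) (m) (m))))))
2. (f (f (q (w (w (w (m) (m) (m)) (w (m) (m) (m)) (w (m) (m) (m))) (w (w (m) (m) (m)) (w (m) (m) (m)) (w (m) (m) (m))) (w (w (m) (m) (m)) (w (m) (m) (m)) (w (m) (m) (m)))) (w (w (w (m) (m) (m)) (w (m) (m) (m)) (w (m) (m) (m))) (w (w (m) (m) (m)) (w (m) (m) (m)) (w (m) (m) (m))) (m))) (h)) (q (w (w (w (m) (m) (m)) (w (m) (m) (m)) (w (m) (m) (m))) (w (w (m) (m) (m)) (w (m) (m) (m)) (w (m) (m) (m))) (w (w (m) (m) (m)) (w (m) (m) (m)) (w (m) (m) (m)))) (w (w (w (m) (m) (m)) (w (m) (m) (m)) (w (m) (m) (m))) (m) (w (w (m) (m) (m)) (w (m) (m) (m)) (w (m) (m) (m))))))  →  (f (q (w (w (w (m) (m) (m)) (w (m) (m) (m)) (w (m) (m) (m))) (w (w (m) (m) (m)) (w (m) (m) (m)) (w (m) (m) (m))) (w (w (m) (m) (m)) (w (m) (m) (m)) (w (m) (m) (m)))) (w (w (w (m) (m) (m)) (w (m) (m) (m)) (w (m) (m) (m))) (w (w (m) (m) (m)) (w (m) (m) (m)) (w (m) (m) (m))) (m))) (q (w (w (w (m) (m) (m)) (w (m) (m) (m)) (w (m) (m) (m))) (w (w (m) (m) (m)) (w (m) (m) (m)) (w (m) (m) (m))) (w (w (m) (m) (m)) (w (m) (m) (m)) (w (m) (m) (m)))) (w (w (w (m) (m) (m)) (w (m) (m) (m)) (w (m) (m) (m))) (m) (w (w (m) (m) (m)) (w (m) (m) (m)) (w (m) (m) (m))))))

normal form = (f (q (w (w (w (m) (m) (m)) (w (m) (m) (m)) (w (m) (m) (m))) (w (w (m) (m) (m)) (w (m) (m) (m)) (w (m) (m) (m))) (w (w (m) (m) (m)) (w (m) (m) (m)) (w (m) (m) (m)))) (w (w (w (m) (m) (m)) (w (m) (m) (m)) (w (m) (m) (m))) (w (w (m) (m) (m)) (w (m) (m) (m)) (w (m) (m) (m))) (m))) (q (w (w (w (m) (m) (m)) (w (m) (m) (m)) (w (m) (m) (m))) (w (w (m) (m) (m)) (w (m) (m) (m)) (w (m) (m) (m))) (w (w (m) (m) (m)) (w (m) (m) (m)) (w (m) (m) (m)))) (w (w (w (m) (m) (m)) (w (m) (m) (m)) (w (m) (m) (m))) (m) (w (w (m) (m) (m)) (w (m) (m) (m)) (w (m) (m) (m))))))


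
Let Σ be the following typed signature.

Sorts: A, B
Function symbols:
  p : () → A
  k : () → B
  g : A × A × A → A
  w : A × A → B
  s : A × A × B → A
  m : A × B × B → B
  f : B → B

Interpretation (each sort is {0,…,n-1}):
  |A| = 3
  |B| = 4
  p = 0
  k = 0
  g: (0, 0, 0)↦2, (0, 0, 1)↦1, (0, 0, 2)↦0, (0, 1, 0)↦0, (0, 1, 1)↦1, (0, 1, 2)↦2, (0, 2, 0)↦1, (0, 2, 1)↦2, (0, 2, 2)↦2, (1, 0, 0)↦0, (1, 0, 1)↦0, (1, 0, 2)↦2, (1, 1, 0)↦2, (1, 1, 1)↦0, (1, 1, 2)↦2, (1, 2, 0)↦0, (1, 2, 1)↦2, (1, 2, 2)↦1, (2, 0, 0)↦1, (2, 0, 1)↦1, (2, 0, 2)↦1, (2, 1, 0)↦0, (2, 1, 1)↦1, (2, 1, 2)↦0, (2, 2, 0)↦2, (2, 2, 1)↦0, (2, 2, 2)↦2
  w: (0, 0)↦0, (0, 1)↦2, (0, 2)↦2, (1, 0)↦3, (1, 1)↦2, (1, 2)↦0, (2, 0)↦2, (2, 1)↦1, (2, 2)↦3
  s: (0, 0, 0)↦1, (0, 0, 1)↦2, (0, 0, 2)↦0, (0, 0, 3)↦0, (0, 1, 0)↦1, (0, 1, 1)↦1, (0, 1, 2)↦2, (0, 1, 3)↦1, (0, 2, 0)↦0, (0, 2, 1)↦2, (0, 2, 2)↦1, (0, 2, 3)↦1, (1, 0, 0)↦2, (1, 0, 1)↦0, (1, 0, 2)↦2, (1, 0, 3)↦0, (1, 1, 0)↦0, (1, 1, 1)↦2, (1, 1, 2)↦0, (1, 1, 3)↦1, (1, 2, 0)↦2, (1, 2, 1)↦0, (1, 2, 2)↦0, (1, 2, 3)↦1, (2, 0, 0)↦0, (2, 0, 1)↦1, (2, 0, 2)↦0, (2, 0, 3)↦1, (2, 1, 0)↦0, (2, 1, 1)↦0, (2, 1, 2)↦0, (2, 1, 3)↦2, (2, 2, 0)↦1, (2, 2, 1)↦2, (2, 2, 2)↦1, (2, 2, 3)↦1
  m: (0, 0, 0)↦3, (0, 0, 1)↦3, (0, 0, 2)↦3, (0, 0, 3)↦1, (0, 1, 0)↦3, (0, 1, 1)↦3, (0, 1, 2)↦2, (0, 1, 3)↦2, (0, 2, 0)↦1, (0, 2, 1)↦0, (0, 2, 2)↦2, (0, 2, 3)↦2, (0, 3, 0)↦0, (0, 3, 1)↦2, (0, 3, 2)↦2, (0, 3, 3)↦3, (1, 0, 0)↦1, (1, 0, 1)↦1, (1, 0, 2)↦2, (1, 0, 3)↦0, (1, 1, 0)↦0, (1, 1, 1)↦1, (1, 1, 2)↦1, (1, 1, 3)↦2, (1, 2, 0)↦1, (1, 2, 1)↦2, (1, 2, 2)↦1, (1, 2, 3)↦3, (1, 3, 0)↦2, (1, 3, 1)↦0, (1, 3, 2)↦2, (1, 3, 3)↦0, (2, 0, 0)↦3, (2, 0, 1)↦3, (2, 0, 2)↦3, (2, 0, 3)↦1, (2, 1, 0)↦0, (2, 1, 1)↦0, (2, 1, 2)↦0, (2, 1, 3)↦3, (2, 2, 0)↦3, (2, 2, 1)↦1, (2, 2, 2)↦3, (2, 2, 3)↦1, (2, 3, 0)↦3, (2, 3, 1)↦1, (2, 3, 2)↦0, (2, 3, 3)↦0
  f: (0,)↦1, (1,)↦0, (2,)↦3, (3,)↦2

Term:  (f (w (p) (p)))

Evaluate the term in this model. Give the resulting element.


  p = 0
  p = 0
  (w (p) (p)) = w(0, 0) = 0
  (f (w (p) (p))) = f(0,) = 1

value = 1


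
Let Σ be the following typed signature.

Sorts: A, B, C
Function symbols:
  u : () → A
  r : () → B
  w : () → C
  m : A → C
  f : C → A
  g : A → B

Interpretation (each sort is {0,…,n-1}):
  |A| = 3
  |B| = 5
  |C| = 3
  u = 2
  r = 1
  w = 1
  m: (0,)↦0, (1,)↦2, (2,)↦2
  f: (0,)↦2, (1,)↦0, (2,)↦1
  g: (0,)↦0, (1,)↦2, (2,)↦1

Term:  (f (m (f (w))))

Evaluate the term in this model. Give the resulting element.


value = 2

  w = 1
  (f (w)) = f(1,) = 0
  (m (f (w))) = m(0,) = 0
  (f (m (f (w)))) = f(0,) = 2


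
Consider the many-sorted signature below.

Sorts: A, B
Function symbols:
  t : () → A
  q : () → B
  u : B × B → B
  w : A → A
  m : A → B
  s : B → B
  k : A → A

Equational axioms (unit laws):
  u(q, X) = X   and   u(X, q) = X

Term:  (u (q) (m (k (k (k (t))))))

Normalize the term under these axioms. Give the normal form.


1. (u (q) (m (k (k (k (t))))))  →  (m (k (k (k (t)))))

normal form = (m (k (k (k (t)))))


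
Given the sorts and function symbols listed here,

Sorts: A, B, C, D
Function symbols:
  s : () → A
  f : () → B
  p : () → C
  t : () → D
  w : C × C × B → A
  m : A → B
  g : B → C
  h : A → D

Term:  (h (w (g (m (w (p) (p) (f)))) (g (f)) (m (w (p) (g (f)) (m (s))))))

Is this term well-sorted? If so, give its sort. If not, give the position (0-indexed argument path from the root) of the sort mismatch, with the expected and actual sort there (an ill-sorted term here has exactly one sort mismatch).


          (p) : C
          (p) : C
          (f) : B
        (w (p) (p) (f)) : A
      (m (w (p) (p) (f))) : B
    (g (m (w (p) (p) (f)))) : C
      (f) : B
    (g (f)) : C
        (p) : C
          (f) : B
        (g (f)) : C
          (s) : A
        (m (s)) : B
      (w (p) (g (f)) (m (s))) : A
    (m (w (p) (g (f)) (m (s)))) : B
  (w (g (m (w (p) (p) (f)))) (g (f)) (m (w (p) (g (f)) (m (s))))) : A
(h (w (g (m (w (p) (p) (f)))) (g (f)) (m (w (p) (g (f)) (m (s)))))) : D

well-sorted; sort = D


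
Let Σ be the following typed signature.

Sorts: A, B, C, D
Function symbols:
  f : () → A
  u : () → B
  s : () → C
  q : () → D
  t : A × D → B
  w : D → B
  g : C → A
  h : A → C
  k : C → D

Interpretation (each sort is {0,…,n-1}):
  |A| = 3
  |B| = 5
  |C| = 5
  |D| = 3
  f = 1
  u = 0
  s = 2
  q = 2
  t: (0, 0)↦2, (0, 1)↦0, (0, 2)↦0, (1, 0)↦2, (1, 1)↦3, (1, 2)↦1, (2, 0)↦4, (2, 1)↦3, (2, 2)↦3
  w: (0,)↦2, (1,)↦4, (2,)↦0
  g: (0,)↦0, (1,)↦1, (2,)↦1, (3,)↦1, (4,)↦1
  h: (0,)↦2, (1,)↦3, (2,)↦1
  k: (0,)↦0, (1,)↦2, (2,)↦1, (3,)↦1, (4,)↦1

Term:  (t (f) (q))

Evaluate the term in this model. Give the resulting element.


value = 1

  f = 1
  q = 2
  (t (f) (q)) = t(1, 2) = 1


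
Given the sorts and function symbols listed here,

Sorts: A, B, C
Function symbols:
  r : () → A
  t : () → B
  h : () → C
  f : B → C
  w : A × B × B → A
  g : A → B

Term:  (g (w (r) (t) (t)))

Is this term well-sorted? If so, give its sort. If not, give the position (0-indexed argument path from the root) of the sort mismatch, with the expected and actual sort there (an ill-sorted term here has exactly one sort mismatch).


    (r) : A
    (t) : B
    (t) : B
  (w (r) (t) (t)) : A
(g (w (r) (t) (t))) : B

well-sorted; sort = B


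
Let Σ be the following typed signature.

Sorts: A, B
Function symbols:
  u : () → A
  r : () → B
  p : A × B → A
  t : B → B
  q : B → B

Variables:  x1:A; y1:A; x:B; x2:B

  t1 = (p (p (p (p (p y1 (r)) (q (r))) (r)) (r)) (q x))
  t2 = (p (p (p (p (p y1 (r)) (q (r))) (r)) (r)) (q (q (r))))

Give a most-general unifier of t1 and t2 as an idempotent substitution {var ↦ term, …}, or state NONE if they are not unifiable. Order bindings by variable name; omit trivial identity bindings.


{x ↦ (q (r))}


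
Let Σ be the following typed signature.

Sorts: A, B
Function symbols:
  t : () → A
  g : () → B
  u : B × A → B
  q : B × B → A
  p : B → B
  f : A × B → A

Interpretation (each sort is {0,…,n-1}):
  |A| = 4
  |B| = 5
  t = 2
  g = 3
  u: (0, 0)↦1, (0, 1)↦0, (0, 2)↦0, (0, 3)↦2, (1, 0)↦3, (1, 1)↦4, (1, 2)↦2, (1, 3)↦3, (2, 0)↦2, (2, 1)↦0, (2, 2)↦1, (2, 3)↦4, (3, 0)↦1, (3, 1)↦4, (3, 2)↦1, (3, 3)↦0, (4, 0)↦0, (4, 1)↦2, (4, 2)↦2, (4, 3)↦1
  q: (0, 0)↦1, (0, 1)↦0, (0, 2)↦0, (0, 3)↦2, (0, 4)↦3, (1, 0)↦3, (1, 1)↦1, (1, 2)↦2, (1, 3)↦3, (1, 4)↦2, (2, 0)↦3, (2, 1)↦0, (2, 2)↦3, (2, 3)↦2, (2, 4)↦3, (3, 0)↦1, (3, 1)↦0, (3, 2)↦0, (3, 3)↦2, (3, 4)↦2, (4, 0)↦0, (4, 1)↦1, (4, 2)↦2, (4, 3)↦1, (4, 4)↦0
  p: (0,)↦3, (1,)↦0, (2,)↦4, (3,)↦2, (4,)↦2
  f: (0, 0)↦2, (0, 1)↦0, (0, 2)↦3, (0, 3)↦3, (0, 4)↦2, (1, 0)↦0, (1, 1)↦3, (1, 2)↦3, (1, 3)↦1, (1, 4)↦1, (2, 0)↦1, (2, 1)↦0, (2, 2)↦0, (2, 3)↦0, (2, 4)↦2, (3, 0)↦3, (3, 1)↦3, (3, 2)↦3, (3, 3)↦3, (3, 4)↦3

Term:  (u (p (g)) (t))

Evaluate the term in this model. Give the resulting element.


  g = 3
  (p (g)) = p(3,) = 2
  t = 2
  (u (p (g)) (t)) = u(2, 2) = 1

value = 1


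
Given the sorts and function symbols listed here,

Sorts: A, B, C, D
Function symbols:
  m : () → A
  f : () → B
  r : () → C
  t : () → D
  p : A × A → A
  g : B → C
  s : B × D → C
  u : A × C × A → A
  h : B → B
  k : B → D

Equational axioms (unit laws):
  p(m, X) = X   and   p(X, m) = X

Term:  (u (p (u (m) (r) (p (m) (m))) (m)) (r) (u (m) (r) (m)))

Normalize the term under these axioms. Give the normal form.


1. (u (p (u (m) (r) (p (m) (m))) (m)) (r) (u (m) (r) (m)))  →  (u (u (m) (r) (p (m) (m))) (r) (u (m) (r) (m)))
2. (u (u (m) (r) (p (m) (m))) (r) (u (m) (r) (m)))  →  (u (u (m) (r) (m)) (r) (u (m) (r) (m)))

normal form = (u (u (m) (r) (m)) (r) (u (m) (r) (m)))


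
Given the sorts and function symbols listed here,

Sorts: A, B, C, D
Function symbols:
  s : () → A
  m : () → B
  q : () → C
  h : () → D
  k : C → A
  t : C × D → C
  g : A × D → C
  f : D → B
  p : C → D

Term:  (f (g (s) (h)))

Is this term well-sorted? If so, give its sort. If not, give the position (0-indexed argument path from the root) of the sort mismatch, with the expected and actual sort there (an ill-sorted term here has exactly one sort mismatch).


    (s) : A
    (h) : D
  (g (s) (h)) : C
(f (g (s) (h))) : ✗ arg 0 at [0] has sort C, expected D

ill-sorted at position [0]: expected D, got C


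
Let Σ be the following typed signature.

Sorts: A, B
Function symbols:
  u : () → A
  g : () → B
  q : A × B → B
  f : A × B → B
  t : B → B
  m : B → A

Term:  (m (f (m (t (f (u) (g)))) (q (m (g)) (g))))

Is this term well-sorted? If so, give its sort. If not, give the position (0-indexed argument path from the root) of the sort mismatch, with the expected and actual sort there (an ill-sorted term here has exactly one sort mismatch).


well-sorted; sort = A

          (u) : A
          (g) : B
        (f (u) (g)) : B
      (t (f (u) (g))) : B
    (m (t (f (u) (g)))) : A
        (g) : B
      (m (g)) : A
      (g) : B
    (q (m (g)) (g)) : B
  (f (m (t (f (u) (g)))) (q (m (g)) (g))) : B
(m (f (m (t (f (u) (g)))) (q (m (g)) (g)))) : A


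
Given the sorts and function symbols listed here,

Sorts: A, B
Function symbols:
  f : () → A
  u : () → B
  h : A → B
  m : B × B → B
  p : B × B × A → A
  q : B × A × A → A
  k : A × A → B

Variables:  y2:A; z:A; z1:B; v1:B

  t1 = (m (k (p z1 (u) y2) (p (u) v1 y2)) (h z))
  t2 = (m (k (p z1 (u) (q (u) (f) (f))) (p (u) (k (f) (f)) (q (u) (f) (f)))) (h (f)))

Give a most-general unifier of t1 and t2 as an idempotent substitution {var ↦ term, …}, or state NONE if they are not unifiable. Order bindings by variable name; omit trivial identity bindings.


{v1 ↦ (k (f) (f)), y2 ↦ (q (u) (f) (f)), z ↦ (f)}


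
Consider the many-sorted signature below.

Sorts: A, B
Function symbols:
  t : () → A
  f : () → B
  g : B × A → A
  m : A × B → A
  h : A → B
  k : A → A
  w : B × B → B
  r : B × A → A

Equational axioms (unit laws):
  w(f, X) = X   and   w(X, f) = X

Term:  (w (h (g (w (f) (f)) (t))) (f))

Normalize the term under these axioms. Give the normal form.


normal form = (h (g (f) (t)))

1. (w (h (g (w (f) (f)) (t))) (f))  →  (h (g (w (f) (f)) (t)))
2. (h (g (w (f) (f)) (t)))  →  (h (g (f) (t)))


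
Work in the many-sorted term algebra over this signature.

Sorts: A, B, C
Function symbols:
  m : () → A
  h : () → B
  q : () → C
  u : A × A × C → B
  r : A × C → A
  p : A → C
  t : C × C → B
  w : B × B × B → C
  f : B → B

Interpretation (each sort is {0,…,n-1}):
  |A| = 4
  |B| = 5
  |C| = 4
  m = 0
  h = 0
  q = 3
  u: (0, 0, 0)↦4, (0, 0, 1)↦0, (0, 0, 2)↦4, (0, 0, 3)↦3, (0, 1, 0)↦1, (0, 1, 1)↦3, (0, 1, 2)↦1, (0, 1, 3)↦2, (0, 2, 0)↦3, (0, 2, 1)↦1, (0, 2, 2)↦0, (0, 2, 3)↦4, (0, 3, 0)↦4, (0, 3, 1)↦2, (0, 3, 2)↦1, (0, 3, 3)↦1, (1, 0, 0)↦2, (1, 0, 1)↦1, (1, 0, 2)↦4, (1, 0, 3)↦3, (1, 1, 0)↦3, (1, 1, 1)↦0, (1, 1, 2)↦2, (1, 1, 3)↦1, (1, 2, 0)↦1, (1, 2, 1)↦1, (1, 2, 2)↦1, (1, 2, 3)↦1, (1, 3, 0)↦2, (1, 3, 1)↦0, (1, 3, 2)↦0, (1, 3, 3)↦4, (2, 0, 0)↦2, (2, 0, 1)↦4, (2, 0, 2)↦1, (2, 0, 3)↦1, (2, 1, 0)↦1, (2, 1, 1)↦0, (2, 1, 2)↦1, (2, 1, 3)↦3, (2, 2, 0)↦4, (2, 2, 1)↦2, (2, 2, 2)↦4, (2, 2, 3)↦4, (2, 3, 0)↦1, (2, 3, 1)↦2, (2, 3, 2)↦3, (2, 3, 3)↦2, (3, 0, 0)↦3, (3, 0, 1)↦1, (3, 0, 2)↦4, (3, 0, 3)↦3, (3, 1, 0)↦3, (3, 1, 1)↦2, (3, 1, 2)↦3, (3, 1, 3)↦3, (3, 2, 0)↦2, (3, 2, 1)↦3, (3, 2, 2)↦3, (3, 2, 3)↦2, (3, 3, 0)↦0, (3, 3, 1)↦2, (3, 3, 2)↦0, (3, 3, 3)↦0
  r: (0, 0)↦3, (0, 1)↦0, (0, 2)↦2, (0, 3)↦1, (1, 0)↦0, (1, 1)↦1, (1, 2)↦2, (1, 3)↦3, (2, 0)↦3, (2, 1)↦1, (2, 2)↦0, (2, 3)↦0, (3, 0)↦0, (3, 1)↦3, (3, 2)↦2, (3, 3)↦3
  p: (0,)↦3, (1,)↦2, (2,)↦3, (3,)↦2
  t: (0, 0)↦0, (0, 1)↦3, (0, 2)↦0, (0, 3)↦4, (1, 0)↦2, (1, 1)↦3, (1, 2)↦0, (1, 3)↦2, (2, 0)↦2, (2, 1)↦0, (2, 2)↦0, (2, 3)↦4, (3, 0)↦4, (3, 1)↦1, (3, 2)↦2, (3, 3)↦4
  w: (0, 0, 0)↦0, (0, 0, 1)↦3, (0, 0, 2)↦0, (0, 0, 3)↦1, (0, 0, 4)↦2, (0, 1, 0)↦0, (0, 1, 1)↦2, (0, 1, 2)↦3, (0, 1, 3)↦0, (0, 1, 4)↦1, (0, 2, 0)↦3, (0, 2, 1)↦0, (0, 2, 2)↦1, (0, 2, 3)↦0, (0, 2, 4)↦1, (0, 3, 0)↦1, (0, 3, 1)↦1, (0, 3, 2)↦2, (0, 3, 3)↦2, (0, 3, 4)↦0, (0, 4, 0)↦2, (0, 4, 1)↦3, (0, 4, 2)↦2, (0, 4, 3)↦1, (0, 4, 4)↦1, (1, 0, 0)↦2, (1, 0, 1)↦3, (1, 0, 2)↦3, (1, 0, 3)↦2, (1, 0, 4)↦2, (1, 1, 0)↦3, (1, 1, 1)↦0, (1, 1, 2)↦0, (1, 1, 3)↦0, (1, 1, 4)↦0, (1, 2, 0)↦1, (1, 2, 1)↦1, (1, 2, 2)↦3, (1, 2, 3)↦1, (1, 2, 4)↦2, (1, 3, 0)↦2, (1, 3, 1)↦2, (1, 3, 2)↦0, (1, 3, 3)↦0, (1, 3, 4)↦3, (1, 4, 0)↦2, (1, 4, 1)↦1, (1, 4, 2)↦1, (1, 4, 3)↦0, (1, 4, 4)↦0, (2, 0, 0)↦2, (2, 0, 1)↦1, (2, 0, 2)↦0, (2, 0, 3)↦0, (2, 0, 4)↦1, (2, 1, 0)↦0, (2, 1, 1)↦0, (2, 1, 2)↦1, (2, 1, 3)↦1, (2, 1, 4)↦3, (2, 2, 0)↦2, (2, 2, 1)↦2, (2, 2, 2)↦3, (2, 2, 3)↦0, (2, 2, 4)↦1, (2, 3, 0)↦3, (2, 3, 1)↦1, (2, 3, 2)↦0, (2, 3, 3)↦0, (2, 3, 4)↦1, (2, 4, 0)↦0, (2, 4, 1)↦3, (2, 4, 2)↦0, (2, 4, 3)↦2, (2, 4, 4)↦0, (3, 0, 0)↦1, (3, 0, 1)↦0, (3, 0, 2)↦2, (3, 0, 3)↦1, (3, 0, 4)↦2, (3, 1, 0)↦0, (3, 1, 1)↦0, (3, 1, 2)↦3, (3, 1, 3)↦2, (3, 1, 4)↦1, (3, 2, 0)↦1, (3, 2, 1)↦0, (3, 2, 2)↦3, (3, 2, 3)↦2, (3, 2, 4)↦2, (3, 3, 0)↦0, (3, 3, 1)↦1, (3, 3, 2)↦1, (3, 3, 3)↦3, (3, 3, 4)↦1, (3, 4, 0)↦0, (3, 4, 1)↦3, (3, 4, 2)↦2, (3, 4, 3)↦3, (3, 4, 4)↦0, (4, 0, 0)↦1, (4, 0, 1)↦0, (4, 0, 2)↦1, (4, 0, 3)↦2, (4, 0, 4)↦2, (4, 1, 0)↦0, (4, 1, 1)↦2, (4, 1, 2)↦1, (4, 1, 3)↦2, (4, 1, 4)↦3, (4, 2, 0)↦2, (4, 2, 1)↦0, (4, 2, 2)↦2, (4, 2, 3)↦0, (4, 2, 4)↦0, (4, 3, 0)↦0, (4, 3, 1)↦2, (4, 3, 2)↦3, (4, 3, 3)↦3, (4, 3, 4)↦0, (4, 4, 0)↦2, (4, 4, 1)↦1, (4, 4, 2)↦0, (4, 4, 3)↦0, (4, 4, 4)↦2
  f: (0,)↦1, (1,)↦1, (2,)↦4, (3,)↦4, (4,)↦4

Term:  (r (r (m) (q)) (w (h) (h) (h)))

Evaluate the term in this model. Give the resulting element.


value = 0

  m = 0
  q = 3
  (r (m) (q)) = r(0, 3) = 1
  h = 0
  h = 0
  h = 0
  (w (h) (h) (h)) = w(0, 0, 0) = 0
  (r (r (m) (q)) (w (h) (h) (h))) = r(1, 0) = 0


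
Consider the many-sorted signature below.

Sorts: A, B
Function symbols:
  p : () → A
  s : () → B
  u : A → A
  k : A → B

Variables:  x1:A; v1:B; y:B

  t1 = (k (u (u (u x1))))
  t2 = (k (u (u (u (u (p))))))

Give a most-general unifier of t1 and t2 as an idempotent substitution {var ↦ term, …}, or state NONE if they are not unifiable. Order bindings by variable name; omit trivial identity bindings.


{x1 ↦ (u (p))}


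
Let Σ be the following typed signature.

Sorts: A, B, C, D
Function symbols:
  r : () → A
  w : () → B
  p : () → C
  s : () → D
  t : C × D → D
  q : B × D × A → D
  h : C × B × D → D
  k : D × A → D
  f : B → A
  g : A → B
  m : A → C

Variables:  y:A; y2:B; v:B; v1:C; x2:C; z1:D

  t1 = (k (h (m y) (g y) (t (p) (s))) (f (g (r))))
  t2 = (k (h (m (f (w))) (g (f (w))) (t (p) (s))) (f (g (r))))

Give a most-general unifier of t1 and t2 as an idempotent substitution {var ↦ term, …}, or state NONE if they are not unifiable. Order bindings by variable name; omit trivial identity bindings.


{y ↦ (f (w))}


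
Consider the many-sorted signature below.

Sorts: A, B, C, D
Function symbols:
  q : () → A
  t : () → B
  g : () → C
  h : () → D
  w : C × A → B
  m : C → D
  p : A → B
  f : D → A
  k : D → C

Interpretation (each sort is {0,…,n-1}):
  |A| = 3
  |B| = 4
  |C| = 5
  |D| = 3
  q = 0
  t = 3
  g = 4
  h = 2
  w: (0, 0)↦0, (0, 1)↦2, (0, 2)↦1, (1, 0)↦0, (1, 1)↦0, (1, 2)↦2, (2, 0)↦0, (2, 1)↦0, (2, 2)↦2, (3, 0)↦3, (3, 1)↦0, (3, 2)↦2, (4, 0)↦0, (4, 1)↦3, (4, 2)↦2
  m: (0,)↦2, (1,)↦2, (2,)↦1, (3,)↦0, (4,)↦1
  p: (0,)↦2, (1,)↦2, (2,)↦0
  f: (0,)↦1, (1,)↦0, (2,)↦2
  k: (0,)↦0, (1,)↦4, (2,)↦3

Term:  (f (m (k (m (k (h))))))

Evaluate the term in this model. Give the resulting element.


  h = 2
  (k (h)) = k(2,) = 3
  (m (k (h))) = m(3,) = 0
  (k (m (k (h)))) = k(0,) = 0
  (m (k (m (k (h))))) = m(0,) = 2
  (f (m (k (m (k (h)))))) = f(2,) = 2

value = 2


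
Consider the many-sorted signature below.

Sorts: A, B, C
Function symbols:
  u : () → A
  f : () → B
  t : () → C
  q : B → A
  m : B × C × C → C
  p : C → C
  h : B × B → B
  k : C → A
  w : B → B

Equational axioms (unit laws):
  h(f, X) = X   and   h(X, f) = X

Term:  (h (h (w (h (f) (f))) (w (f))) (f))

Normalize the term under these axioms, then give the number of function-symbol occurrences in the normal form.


size = 5

1. (h (h (w (h (f) (f))) (w (f))) (f))  →  (h (w (h (f) (f))) (w (f)))
2. (h (w (h (f) (f))) (w (f)))  →  (h (w (f)) (w (f)))
normal form: (h (w (f)) (w (f)))


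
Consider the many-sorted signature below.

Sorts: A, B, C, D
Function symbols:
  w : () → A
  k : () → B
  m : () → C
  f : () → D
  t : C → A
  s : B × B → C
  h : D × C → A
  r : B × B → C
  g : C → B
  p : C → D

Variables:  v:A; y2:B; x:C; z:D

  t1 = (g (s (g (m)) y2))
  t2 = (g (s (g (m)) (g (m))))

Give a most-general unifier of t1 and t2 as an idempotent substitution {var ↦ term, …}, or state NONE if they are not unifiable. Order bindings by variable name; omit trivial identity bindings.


{y2 ↦ (g (m))}


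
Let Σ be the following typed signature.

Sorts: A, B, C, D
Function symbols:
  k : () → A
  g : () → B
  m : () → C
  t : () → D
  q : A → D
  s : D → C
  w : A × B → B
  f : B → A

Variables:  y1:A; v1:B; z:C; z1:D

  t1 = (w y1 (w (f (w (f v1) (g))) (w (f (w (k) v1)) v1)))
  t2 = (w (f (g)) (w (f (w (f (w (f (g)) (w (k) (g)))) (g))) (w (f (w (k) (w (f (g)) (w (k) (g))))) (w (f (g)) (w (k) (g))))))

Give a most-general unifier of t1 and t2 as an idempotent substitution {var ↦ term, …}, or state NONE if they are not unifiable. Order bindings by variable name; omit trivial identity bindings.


{v1 ↦ (w (f (g)) (w (k) (g))), y1 ↦ (f (g))}


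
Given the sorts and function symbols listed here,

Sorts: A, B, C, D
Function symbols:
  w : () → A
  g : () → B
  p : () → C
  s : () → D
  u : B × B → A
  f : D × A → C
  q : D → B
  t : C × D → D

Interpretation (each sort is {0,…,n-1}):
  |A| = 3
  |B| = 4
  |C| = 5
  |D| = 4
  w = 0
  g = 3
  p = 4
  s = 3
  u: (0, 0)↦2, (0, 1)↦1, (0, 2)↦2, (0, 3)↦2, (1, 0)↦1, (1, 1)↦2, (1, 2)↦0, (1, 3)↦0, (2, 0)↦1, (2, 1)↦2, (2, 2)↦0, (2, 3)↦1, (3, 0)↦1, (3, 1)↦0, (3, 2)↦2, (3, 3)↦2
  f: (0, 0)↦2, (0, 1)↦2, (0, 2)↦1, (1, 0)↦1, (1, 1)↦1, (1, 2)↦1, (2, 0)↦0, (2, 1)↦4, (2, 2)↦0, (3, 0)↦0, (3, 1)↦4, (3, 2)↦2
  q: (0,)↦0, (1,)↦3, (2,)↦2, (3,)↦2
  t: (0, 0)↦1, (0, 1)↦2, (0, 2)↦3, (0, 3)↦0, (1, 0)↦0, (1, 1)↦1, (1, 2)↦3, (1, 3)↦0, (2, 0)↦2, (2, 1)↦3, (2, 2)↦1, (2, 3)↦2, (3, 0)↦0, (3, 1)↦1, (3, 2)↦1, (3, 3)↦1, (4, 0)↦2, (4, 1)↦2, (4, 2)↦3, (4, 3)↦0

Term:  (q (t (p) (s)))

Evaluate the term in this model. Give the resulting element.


  p = 4
  s = 3
  (t (p) (s)) = t(4, 3) = 0
  (q (t (p) (s))) = q(0,) = 0

value = 0


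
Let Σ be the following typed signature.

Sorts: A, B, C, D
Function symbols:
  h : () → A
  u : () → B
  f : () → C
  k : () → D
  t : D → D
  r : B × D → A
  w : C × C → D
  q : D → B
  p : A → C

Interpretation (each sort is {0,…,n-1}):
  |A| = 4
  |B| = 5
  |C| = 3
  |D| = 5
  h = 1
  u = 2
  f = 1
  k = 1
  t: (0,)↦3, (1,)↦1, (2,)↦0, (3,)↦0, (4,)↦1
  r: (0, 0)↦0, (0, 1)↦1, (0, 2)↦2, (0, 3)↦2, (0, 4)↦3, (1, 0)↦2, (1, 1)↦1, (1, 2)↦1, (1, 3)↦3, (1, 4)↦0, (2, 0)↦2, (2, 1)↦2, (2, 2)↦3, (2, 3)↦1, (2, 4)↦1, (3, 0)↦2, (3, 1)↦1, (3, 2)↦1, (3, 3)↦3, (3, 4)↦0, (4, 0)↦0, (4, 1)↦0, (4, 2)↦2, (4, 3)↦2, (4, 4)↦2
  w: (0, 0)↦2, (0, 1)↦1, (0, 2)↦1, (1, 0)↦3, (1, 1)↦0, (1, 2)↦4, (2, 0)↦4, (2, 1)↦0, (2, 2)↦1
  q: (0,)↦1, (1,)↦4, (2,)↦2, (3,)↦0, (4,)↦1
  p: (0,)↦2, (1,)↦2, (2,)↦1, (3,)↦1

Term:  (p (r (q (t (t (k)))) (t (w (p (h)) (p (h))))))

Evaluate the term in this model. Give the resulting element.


  k = 1
  (t (k)) = t(1,) = 1
  (t (t (k))) = t(1,) = 1
  (q (t (t (k)))) = q(1,) = 4
  h = 1
  (p (h)) = p(1,) = 2
  h = 1
  (p (h)) = p(1,) = 2
  (w (p (h)) (p (h))) = w(2, 2) = 1
  (t (w (p (h)) (p (h)))) = t(1,) = 1
  (r (q (t (t (k)))) (t (w (p (h)) (p (h))))) = r(4, 1) = 0
  (p (r (q (t (t (k)))) (t (w (p (h)) (p (h)))))) = p(0,) = 2

value = 2


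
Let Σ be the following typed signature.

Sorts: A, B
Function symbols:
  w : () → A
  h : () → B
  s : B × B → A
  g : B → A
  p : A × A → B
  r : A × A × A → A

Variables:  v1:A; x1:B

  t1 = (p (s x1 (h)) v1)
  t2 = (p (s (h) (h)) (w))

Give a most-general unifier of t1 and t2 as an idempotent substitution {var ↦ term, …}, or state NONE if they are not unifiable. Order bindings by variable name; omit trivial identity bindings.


{v1 ↦ (w), x1 ↦ (h)}


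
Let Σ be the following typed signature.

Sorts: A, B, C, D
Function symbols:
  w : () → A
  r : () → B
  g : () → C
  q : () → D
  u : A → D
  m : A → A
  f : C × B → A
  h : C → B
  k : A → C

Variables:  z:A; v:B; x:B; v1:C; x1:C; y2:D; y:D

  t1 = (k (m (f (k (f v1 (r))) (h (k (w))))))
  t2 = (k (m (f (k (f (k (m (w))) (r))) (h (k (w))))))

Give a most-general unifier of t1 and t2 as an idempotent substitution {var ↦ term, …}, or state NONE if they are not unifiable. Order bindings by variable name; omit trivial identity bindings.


{v1 ↦ (k (m (w)))}


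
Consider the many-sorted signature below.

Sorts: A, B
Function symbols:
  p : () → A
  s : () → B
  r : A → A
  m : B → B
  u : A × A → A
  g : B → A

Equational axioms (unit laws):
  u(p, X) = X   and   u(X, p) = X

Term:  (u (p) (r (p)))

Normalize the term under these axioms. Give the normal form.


normal form = (r (p))

1. (u (p) (r (p)))  →  (r (p))


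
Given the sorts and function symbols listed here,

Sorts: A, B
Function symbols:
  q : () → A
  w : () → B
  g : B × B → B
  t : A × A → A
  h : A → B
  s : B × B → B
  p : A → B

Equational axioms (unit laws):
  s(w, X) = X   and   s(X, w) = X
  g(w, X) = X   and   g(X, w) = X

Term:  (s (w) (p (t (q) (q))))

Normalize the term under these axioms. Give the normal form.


normal form = (p (t (q) (q)))

1. (s (w) (p (t (q) (q))))  →  (p (t (q) (q)))


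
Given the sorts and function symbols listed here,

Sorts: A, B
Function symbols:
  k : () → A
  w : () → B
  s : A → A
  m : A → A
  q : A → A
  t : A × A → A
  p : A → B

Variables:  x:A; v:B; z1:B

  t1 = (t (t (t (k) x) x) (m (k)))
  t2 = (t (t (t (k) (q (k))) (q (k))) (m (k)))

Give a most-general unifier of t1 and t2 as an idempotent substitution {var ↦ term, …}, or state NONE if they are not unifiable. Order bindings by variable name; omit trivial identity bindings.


{x ↦ (q (k))}


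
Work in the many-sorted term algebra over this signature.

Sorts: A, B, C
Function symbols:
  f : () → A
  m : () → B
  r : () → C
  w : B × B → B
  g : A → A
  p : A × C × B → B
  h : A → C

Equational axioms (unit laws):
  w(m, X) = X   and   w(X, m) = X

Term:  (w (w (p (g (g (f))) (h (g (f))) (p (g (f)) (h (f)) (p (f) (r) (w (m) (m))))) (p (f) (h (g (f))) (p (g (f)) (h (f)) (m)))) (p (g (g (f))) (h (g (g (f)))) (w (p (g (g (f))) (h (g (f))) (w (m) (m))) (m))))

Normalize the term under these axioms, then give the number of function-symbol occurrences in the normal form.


1. (w (w (p (g (g (f))) (h (g (f))) (p (g (f)) (h (f)) (p (f) (r) (w (m) (m))))) (p (f) (h (g (f))) (p (g (f)) (h (f)) (m)))) (p (g (g (f))) (h (g (g (f)))) (w (p (g (g (f))) (h (g (f))) (w (m) (m))) (m))))  →  (w (w (p (g (g (f))) (h (g (f))) (p (g (f)) (h (f)) (p (f) (r) (m)))) (p (f) (h (g (f))) (p (g (f)) (h (f)) (m)))) (p (g (g (f))) (h (g (g (f)))) (w (p (g (g (f))) (h (g (f))) (w (m) (m))) (m))))
2. (w (w (p (g (g (f))) (h (g (f))) (p (g (f)) (h (f)) (p (f) (r) (m)))) (p (f) (h (g (f))) (p (g (f)) (h (f)) (m)))) (p (g (g (f))) (h (g (g (f)))) (w (p (g (g (f))) (h (g (f))) (w (m) (m))) (m))))  →  (w (w (p (g (g (f))) (h (g (f))) (p (g (f)) (h (f)) (p (f) (r) (m)))) (p (f) (h (g (f))) (p (g (f)) (h (f)) (m)))) (p (g (g (f))) (h (g (g (f)))) (p (g (g (f))) (h (g (f))) (w (m) (m)))))
3. (w (w (p (g (g (f))) (h (g (f))) (p (g (f)) (h (f)) (p (f) (r) (m)))) (p (f) (h (g (f))) (p (g (f)) (h (f)) (m)))) (p (g (g (f))) (h (g (g (f)))) (p (g (g (f))) (h (g (f))) (w (m) (m)))))  →  (w (w (p (g (g (f))) (h (g (f))) (p (g (f)) (h (f)) (p (f) (r) (m)))) (p (f) (h (g (f))) (p (g (f)) (h (f)) (m)))) (p (g (g (f))) (h (g (g (f)))) (p (g (g (f))) (h (g (f))) (m))))
normal form: (w (w (p (g (g (f))) (h (g (f))) (p (g (f)) (h (f)) (p (f) (r) (m)))) (p (f) (h (g (f))) (p (g (f)) (h (f)) (m)))) (p (g (g (f))) (h (g (g (f)))) (p (g (g (f))) (h (g (f))) (m))))

size = 45


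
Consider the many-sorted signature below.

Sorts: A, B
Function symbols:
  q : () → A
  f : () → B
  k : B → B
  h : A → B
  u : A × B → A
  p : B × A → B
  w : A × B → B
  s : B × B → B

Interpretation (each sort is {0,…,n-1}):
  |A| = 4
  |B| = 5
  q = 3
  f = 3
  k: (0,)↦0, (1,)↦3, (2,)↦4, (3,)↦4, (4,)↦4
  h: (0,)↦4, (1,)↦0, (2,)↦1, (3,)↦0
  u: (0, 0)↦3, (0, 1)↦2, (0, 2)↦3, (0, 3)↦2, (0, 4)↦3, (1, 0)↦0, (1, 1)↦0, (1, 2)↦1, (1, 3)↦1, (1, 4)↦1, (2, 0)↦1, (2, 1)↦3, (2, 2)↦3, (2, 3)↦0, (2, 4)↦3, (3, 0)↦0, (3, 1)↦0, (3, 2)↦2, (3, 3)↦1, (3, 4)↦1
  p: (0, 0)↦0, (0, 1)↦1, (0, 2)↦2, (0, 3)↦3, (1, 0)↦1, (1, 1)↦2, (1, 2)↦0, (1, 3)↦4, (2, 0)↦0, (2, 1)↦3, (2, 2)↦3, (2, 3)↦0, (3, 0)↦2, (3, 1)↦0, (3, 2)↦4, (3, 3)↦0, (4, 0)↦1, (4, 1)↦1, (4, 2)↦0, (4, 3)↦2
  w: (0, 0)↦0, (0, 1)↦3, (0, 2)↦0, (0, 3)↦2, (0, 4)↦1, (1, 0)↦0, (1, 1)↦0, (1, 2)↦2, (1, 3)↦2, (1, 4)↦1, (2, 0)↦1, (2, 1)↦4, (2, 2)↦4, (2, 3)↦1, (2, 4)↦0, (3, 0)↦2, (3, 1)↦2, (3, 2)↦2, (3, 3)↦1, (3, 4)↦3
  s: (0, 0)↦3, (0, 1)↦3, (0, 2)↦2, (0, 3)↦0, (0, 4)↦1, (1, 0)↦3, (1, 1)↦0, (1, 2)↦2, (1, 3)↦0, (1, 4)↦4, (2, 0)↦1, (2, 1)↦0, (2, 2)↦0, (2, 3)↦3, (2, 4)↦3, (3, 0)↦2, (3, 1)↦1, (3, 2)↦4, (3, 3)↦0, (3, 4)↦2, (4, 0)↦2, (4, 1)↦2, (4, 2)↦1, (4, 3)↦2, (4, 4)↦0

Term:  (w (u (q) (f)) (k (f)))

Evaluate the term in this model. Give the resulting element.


value = 1

  q = 3
  f = 3
  (u (q) (f)) = u(3, 3) = 1
  f = 3
  (k (f)) = k(3,) = 4
  (w (u (q) (f)) (k (f))) = w(1, 4) = 1
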